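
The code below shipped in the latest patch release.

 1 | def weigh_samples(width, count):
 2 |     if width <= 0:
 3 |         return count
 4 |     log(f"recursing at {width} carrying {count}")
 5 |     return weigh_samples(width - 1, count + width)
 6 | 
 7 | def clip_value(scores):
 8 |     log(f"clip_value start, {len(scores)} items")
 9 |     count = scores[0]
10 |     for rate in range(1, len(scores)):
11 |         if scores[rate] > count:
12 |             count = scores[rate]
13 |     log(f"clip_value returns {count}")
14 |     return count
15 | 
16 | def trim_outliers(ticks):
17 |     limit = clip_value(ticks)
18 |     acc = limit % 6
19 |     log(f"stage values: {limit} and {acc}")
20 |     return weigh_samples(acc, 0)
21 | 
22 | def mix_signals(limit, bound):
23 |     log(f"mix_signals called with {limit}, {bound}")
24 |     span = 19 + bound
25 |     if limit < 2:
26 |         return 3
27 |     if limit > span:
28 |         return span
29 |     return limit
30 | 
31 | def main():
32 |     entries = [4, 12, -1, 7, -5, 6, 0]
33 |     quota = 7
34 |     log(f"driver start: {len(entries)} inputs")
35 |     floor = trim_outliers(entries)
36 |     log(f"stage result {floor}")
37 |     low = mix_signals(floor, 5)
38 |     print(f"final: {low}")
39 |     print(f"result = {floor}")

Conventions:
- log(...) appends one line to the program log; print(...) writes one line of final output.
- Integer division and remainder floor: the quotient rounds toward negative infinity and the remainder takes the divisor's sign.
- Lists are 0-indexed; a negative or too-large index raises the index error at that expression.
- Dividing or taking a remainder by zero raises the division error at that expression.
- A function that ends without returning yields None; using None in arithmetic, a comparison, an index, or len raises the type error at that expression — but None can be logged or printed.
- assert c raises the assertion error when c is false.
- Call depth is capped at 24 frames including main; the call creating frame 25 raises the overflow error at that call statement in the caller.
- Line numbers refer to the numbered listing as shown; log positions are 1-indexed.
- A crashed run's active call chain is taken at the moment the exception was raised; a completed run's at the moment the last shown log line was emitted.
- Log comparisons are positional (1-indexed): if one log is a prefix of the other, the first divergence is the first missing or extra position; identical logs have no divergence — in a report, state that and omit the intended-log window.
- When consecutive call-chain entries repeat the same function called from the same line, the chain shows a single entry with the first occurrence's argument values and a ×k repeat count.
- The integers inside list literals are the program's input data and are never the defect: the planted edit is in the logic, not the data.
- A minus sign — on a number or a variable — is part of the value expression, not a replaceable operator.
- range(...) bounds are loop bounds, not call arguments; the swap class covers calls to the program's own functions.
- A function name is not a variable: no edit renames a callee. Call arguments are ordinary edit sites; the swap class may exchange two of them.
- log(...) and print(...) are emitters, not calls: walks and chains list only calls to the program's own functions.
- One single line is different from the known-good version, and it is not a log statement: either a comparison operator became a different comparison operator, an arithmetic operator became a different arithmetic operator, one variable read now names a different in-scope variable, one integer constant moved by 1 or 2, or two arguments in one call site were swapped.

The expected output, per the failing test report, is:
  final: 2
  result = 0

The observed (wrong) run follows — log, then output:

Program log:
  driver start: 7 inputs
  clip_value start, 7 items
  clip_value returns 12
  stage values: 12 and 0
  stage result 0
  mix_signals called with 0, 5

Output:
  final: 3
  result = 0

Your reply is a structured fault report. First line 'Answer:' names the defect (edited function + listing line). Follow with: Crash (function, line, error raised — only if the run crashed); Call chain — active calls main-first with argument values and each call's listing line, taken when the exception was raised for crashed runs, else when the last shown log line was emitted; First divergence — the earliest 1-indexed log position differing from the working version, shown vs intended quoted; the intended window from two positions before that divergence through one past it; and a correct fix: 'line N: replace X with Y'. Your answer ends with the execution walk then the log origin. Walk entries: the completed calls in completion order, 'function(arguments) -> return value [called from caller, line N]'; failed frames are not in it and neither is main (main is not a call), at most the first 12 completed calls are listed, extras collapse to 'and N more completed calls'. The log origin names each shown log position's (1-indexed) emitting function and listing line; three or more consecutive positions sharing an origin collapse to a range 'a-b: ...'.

Answer: the defect is in mix_signals at line 26.
Core observation: No log line changed; the fault shows up purely in the output.
Call chain: main -> mix_signals(0, 5) (called at line 37).
First divergence: there is none — every log position agrees.
Execution walk:
  clip_value([4, 12, -1, 7, -5, 6, 0]) -> 12  [called from trim_outliers, line 17]
  weigh_samples(0, 0) -> 0  [called from trim_outliers, line 20]
  trim_outliers([4, 12, -1, 7, -5, 6, 0]) -> 0  [called from main, line 35]
  mix_signals(0, 5) -> 3  [called from main, line 37]
Origin of each log line:
  1: logged in main at line 34
  2: logged in clip_value at line 8
  3: logged in clip_value at line 13
  4: logged in trim_outliers at line 19
  5: logged in main at line 36
  6: logged in mix_signals at line 23
A correct fix: line 26: replace `3` with `2`.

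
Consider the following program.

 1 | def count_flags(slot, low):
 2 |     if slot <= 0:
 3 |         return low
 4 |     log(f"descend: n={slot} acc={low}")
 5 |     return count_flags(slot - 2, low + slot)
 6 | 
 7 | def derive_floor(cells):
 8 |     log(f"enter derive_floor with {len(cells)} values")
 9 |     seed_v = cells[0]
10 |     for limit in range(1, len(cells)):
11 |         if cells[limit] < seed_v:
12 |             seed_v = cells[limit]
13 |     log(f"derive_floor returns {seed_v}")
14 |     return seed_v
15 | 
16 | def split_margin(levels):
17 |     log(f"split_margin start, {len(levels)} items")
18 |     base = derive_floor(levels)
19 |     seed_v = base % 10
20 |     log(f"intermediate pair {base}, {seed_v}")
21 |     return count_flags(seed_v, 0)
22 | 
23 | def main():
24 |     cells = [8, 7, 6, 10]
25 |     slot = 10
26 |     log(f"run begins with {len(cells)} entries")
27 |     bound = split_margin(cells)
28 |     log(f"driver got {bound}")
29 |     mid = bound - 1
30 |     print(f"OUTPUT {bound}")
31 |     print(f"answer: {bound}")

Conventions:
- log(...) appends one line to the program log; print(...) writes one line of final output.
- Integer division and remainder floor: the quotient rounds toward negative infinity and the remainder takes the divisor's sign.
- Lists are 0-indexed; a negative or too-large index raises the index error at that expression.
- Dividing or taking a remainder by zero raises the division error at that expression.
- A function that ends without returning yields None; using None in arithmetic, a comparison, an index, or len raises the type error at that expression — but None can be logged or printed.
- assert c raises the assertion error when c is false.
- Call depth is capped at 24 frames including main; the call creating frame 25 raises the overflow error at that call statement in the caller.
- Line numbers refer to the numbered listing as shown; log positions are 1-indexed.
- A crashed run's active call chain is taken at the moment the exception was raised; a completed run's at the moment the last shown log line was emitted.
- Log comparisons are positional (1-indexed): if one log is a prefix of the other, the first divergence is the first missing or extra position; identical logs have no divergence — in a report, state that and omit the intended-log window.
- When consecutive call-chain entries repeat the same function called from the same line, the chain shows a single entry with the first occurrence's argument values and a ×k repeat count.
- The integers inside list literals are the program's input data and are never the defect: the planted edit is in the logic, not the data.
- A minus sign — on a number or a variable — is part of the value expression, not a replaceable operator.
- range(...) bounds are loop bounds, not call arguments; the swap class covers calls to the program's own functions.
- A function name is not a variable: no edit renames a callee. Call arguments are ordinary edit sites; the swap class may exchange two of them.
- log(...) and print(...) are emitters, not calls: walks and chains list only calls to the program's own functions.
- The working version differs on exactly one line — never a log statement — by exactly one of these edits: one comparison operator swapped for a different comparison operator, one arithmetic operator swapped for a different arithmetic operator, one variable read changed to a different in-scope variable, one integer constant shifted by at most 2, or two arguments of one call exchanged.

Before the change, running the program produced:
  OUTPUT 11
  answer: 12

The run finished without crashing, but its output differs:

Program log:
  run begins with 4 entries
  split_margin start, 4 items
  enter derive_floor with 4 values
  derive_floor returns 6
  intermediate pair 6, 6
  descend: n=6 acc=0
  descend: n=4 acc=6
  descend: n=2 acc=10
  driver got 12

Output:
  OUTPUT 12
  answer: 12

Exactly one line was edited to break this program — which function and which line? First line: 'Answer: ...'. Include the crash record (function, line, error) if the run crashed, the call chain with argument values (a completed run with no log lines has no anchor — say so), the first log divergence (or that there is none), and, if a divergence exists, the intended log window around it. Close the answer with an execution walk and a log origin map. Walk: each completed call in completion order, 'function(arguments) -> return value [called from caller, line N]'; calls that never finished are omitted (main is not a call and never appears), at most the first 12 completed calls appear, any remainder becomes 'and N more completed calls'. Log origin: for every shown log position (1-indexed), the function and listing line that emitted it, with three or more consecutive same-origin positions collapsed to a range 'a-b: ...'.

Answer: the defect is in main at line 30.
Key fact: No log line changed; the fault shows up purely in the output.
Call chain: main.
First divergence: there is none — every log position agrees.
Execution walk:
  derive_floor([8, 7, 6, 10]) -> 6  [called from split_margin, line 18]
  count_flags(0, 12) -> 12  [called from count_flags, line 5]
  count_flags(2, 10) -> 12  [called from count_flags, line 5]
  count_flags(4, 6) -> 12  [called from count_flags, line 5]
  count_flags(6, 0) -> 12  [called from split_margin, line 21]
  split_margin([8, 7, 6, 10]) -> 12  [called from main, line 27]
Origin of each log line:
  1: from main, line 26
  2: from split_margin, line 17
  3: from derive_floor, line 8
  4: from derive_floor, line 13
  5: from split_margin, line 20
  6-8: from count_flags, line 4
  9: from main, line 28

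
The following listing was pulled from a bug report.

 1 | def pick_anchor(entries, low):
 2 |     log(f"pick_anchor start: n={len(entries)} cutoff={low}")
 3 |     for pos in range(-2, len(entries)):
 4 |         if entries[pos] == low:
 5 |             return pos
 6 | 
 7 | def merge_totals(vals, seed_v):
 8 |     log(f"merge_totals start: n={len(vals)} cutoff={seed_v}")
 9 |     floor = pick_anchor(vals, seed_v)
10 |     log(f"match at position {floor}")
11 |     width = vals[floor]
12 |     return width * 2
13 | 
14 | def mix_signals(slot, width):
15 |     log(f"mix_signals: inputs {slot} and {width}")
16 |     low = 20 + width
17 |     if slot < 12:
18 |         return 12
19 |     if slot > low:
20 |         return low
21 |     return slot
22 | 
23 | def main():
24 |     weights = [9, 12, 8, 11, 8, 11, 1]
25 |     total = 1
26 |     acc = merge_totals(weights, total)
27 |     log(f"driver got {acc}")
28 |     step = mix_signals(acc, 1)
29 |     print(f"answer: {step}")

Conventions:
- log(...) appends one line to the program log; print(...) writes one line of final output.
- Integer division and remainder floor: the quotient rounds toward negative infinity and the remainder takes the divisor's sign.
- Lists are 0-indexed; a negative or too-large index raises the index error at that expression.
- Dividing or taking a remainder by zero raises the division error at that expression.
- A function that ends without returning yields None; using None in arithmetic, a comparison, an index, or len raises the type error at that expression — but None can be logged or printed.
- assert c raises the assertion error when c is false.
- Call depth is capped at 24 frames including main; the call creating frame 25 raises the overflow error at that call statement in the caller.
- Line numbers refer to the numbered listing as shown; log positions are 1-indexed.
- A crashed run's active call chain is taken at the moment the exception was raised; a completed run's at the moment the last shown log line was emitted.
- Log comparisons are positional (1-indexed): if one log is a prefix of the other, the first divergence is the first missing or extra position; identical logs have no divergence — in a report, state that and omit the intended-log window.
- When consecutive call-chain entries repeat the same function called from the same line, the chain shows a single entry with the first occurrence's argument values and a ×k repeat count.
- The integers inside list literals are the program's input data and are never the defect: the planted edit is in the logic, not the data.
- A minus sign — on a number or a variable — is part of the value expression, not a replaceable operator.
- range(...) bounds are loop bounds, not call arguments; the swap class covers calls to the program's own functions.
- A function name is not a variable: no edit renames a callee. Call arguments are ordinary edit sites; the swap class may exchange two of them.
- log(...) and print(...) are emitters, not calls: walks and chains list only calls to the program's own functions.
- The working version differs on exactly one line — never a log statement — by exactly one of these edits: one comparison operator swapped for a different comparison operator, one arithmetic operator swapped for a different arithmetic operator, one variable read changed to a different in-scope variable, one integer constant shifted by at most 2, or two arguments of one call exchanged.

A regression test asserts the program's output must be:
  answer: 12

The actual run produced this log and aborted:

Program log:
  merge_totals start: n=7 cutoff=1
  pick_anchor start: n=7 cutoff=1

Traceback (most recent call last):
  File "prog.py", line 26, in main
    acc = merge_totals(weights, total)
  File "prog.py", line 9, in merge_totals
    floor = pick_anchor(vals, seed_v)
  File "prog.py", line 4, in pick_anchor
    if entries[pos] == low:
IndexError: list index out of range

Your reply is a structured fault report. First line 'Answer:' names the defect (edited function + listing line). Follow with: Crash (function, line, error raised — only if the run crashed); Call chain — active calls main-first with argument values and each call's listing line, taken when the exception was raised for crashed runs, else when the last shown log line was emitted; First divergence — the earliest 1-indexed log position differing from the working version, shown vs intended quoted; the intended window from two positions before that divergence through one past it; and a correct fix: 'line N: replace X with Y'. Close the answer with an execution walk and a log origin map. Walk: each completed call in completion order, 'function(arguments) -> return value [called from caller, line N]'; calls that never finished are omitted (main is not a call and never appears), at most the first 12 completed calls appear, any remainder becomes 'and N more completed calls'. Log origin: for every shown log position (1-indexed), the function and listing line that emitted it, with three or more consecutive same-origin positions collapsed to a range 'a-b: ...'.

Answer: the defect is in pick_anchor at line 3.
The tell: After 2 matching log lines the faulty run goes silent, while the working version continues with 'match at position 6'.
Crash: pick_anchor, line 4, IndexError.
Call chain: main -> merge_totals([9, 12, 8, 11, 8, 11, 1], 1) (called at line 26) -> pick_anchor([9, 12, 8, 11, 8, 11, 1], 1) (called at line 9).
First divergence: position 3 (shown log ended at 2 lines; the working version continues: 'match at position 6').
Intended log window:
  1: merge_totals start: n=7 cutoff=1
  2: pick_anchor start: n=7 cutoff=1
  3: match at position 6
  4: driver got 2
Execution walk:
  (no call completed)
Origin of each log line:
  1: logged in merge_totals at line 8
  2: logged in pick_anchor at line 2
A correct fix: line 3: replace `-2` with `0`.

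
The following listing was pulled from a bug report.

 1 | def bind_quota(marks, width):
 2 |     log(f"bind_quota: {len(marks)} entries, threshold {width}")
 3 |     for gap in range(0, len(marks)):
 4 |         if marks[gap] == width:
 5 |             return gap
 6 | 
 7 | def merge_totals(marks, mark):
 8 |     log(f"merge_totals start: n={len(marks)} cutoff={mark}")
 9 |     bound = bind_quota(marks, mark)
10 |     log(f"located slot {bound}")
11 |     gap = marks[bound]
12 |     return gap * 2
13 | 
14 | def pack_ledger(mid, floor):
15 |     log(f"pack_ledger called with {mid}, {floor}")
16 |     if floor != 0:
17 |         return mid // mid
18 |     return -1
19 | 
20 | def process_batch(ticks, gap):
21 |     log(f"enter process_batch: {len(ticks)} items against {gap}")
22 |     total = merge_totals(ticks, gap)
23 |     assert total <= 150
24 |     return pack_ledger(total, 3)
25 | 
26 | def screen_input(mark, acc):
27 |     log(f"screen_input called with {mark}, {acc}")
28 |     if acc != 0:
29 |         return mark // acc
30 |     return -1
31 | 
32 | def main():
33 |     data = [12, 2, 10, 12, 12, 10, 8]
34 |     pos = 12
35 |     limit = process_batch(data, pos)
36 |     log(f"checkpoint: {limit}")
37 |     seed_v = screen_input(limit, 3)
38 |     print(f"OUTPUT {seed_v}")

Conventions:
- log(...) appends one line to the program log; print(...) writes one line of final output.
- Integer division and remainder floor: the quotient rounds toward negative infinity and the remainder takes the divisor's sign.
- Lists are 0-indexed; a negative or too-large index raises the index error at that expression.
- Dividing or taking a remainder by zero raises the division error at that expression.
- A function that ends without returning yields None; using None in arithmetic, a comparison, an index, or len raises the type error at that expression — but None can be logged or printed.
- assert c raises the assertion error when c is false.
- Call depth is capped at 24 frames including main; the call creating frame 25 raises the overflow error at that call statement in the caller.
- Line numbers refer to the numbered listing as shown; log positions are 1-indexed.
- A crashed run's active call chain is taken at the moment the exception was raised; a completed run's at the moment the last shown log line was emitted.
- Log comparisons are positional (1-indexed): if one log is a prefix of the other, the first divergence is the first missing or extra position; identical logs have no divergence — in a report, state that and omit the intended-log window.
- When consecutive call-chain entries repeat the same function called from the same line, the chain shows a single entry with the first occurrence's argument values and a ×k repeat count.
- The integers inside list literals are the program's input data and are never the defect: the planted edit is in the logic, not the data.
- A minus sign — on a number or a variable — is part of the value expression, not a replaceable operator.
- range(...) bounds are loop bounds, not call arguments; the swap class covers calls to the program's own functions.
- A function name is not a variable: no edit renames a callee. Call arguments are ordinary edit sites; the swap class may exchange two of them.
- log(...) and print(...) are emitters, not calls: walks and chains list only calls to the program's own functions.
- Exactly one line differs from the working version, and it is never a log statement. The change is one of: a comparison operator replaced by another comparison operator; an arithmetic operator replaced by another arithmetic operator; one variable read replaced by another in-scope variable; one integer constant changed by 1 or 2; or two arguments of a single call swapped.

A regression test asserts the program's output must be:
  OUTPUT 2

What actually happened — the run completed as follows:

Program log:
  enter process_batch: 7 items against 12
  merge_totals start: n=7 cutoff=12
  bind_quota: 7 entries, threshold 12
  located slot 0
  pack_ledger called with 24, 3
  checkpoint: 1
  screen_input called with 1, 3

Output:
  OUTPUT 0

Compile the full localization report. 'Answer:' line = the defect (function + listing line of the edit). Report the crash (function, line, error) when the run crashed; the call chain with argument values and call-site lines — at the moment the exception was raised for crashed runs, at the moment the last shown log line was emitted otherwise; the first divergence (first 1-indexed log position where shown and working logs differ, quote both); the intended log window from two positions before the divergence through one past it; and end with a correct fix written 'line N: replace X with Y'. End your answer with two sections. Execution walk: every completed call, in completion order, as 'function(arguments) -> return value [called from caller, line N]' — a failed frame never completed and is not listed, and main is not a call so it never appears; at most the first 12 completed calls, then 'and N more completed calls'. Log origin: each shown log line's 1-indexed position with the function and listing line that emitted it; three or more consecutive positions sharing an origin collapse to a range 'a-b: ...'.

Answer: the defect is in pack_ledger at line 17.
Core observation: Log line 6 is where behavior first shows: 'checkpoint: 1' appears instead of 'checkpoint: 8'.
Call chain: main -> screen_input(1, 3) (called at line 37).
First divergence: at position 6 the run shows 'checkpoint: 1' where the working version logs 'checkpoint: 8'.
Intended log window:
  4: located slot 0
  5: pack_ledger called with 24, 3
  6: checkpoint: 8
  7: screen_input called with 8, 3
Execution walk:
  bind_quota([12, 2, 10, 12, 12, 10, 8], 12) -> 0  [called from merge_totals, line 9]
  merge_totals([12, 2, 10, 12, 12, 10, 8], 12) -> 24  [called from process_batch, line 22]
  pack_ledger(24, 3) -> 1  [called from process_batch, line 24]
  process_batch([12, 2, 10, 12, 12, 10, 8], 12) -> 1  [called from main, line 35]
  screen_input(1, 3) -> 0  [called from main, line 37]
Log line origins:
  1: from process_batch, line 21
  2: from merge_totals, line 8
  3: from bind_quota, line 2
  4: from merge_totals, line 10
  5: from pack_ledger, line 15
  6: from main, line 36
  7: from screen_input, line 27
A correct fix: line 17: replace `mid // mid` with `mid // floor`.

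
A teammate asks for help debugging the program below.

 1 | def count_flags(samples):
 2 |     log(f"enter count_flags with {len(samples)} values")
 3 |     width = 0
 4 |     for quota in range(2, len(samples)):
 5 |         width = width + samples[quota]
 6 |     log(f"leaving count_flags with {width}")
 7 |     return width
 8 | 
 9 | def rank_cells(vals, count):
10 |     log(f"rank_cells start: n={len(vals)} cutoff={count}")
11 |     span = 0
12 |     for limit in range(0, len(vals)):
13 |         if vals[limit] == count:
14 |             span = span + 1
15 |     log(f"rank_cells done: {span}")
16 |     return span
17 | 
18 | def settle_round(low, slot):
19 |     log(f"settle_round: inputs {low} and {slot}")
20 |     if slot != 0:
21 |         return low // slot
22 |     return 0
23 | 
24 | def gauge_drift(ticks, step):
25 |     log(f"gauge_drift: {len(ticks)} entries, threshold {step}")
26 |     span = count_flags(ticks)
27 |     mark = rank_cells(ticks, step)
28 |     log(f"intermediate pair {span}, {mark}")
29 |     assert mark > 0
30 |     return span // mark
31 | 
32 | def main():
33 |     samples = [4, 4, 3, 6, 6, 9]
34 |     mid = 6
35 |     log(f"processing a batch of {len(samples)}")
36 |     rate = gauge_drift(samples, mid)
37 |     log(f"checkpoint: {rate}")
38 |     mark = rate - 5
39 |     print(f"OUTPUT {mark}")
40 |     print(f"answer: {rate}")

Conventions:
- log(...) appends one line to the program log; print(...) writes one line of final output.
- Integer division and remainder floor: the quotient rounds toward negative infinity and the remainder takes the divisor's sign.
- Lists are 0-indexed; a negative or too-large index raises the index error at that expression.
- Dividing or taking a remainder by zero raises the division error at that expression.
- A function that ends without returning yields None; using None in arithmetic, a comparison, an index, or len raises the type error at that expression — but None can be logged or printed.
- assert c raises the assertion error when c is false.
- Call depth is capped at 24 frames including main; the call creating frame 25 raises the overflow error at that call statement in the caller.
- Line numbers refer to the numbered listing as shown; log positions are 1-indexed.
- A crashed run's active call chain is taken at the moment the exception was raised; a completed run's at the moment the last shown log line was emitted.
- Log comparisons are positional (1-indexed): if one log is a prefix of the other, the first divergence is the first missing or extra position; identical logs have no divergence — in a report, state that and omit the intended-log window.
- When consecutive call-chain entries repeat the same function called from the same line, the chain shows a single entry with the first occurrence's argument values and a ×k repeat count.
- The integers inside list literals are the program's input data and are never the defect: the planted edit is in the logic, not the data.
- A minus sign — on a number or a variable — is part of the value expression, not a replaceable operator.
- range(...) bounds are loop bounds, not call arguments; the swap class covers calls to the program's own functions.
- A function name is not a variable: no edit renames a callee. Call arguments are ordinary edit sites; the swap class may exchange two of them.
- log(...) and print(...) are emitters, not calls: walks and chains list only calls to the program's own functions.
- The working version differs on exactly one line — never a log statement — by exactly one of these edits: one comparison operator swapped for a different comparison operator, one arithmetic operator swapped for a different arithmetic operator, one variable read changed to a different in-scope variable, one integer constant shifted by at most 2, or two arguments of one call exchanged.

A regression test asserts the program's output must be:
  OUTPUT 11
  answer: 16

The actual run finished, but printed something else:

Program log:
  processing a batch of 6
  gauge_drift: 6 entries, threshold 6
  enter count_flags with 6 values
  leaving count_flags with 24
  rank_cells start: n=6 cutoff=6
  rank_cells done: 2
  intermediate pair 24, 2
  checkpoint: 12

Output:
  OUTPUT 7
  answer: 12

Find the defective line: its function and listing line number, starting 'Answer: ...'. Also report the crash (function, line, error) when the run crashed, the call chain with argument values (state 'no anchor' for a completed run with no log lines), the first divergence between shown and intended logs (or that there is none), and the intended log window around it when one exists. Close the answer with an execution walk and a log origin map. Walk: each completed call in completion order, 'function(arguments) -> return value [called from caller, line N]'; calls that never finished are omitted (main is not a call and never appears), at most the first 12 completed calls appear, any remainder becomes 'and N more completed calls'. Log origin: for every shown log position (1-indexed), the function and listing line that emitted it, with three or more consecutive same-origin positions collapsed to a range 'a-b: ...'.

Answer: the defect is in count_flags at line 4.
Key fact: Log line 4 is where behavior first shows: 'leaving count_flags with 24' appears instead of 'leaving count_flags with 32'.
Call chain: main.
First divergence: position 4 — the shown line 'leaving count_flags with 24' should read 'leaving count_flags with 32'.
Intended log window:
  2: gauge_drift: 6 entries, threshold 6
  3: enter count_flags with 6 values
  4: leaving count_flags with 32
  5: rank_cells start: n=6 cutoff=6
Execution walk:
  count_flags([4, 4, 3, 6, 6, 9]) -> 24  [called from gauge_drift, line 26]
  rank_cells([4, 4, 3, 6, 6, 9], 6) -> 2  [called from gauge_drift, line 27]
  gauge_drift([4, 4, 3, 6, 6, 9], 6) -> 12  [called from main, line 36]
Log origin:
  1 — main, line 35
  2 — gauge_drift, line 25
  3 — count_flags, line 2
  4 — count_flags, line 6
  5 — rank_cells, line 10
  6 — rank_cells, line 15
  7 — gauge_drift, line 28
  8 — main, line 37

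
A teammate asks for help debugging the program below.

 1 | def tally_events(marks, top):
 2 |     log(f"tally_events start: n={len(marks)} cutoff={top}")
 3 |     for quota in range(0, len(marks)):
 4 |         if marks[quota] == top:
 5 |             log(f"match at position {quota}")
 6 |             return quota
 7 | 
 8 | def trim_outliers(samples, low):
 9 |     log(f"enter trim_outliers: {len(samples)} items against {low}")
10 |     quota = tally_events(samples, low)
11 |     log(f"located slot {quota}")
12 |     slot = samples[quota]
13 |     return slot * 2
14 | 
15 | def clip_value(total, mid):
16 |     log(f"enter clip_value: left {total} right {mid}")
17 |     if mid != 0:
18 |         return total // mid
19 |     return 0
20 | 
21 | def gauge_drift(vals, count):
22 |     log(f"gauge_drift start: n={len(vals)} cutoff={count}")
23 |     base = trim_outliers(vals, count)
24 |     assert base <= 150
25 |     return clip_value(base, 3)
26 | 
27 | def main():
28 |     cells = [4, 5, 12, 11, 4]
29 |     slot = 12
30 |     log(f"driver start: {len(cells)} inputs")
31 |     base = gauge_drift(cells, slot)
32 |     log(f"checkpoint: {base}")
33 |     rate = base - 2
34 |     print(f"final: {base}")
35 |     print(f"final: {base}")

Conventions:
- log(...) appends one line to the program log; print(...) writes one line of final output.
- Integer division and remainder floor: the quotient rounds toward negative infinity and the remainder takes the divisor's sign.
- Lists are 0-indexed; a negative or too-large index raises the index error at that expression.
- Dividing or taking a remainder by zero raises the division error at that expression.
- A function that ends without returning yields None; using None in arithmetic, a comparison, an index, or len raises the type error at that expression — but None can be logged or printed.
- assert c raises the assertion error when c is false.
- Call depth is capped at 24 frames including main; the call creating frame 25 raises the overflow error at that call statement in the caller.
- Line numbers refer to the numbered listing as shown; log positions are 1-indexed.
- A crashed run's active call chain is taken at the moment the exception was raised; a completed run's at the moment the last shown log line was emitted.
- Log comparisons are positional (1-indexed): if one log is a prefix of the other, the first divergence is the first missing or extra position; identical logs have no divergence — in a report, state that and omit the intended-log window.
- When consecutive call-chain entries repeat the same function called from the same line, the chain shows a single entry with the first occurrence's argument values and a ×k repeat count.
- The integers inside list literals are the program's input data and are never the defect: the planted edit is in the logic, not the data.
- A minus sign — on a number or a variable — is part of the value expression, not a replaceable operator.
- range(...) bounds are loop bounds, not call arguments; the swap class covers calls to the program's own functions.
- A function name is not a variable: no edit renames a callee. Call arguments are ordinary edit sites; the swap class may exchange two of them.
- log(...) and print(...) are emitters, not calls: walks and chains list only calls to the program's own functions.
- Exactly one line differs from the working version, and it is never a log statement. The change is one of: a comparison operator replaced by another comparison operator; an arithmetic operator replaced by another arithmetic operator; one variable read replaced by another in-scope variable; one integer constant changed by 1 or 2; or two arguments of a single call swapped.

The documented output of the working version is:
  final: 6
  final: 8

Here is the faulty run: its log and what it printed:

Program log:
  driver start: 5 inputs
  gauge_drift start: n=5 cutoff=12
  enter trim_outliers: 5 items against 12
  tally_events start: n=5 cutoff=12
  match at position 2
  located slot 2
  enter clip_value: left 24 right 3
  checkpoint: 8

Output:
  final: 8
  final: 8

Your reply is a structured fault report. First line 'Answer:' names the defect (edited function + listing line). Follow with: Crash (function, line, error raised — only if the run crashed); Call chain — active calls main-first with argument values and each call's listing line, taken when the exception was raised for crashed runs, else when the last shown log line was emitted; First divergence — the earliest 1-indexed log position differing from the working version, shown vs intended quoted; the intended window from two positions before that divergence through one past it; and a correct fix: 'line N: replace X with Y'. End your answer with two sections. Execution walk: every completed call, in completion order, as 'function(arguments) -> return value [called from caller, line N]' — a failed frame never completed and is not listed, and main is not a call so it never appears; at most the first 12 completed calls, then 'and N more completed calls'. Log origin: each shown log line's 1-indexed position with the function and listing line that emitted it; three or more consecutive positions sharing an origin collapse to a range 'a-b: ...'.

Answer: the defect is in main at line 34.
Key observation: The two runs log identically and part ways only at the printed values.
Call chain: main.
First divergence: none; the two logs match at every position.
Execution walk:
  tally_events([4, 5, 12, 11, 4], 12) -> 2  [called from trim_outliers, line 10]
  trim_outliers([4, 5, 12, 11, 4], 12) -> 24  [called from gauge_drift, line 23]
  clip_value(24, 3) -> 8  [called from gauge_drift, line 25]
  gauge_drift([4, 5, 12, 11, 4], 12) -> 8  [called from main, line 31]
Origin of each log line:
  1: from main, line 30
  2: from gauge_drift, line 22
  3: from trim_outliers, line 9
  4: from tally_events, line 2
  5: from tally_events, line 5
  6: from trim_outliers, line 11
  7: from clip_value, line 16
  8: from main, line 32
A correct fix: line 34: replace `base` with `rate`.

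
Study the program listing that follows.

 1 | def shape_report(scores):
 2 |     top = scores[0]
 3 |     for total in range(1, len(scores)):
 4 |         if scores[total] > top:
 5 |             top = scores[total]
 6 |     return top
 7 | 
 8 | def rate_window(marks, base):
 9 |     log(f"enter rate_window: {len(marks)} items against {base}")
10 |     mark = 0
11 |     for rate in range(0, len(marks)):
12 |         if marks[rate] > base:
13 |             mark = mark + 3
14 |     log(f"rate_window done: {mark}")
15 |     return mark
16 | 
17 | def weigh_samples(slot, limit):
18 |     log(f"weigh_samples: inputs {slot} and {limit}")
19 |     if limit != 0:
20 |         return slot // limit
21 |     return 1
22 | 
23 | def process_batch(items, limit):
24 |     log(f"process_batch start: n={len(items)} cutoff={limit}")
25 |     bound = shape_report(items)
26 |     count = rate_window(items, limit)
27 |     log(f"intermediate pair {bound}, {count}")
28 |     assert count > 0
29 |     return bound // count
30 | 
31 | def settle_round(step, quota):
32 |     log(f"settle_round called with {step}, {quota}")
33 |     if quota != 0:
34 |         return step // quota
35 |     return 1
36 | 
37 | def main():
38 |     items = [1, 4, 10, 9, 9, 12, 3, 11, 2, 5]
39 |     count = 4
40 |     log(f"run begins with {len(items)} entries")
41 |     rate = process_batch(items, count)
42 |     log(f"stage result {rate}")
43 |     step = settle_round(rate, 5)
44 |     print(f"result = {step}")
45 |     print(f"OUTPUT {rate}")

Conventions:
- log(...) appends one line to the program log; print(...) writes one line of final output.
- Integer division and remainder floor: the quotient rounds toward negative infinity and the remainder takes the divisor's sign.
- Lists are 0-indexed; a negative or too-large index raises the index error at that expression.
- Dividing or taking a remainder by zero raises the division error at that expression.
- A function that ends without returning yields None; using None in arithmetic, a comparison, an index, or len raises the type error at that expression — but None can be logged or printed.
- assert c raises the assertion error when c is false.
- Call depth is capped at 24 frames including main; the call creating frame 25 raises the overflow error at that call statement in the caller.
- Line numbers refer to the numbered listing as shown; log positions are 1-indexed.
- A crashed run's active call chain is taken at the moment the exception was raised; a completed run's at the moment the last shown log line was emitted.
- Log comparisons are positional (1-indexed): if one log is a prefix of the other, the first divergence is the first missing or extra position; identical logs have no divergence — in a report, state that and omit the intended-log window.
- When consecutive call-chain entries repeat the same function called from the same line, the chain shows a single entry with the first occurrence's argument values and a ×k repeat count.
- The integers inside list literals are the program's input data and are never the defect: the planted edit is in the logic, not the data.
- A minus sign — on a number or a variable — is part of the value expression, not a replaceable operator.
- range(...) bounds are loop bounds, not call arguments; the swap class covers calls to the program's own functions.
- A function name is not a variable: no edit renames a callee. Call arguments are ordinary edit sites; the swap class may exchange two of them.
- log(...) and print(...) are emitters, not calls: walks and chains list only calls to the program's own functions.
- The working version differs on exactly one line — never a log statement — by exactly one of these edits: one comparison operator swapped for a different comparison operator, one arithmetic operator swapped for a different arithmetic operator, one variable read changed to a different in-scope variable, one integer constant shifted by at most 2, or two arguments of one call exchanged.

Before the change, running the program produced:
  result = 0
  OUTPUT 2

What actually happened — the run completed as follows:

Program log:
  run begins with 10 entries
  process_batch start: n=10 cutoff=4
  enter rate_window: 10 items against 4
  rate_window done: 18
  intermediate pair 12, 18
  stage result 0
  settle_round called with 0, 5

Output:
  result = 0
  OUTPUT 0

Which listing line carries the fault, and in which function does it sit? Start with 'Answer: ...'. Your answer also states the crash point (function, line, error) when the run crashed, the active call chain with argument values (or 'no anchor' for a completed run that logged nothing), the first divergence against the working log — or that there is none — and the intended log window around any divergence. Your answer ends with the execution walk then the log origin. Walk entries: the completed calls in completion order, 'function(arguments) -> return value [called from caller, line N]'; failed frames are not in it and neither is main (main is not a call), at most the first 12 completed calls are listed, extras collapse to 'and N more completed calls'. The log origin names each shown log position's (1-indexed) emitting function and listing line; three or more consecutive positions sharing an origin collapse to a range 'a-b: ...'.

Answer: the defect is in rate_window at line 13.
The tell: Everything matches until log position 4, which reads 'rate_window done: 18' in place of 'rate_window done: 6'.
Call chain: main -> settle_round(0, 5) (called at line 43).
First divergence: position 4 — shown 'rate_window done: 18', intended 'rate_window done: 6'.
Intended log window:
  2: process_batch start: n=10 cutoff=4
  3: enter rate_window: 10 items against 4
  4: rate_window done: 6
  5: intermediate pair 12, 6
Execution walk:
  shape_report([1, 4, 10, 9, 9, 12, 3, 11, 2, 5]) -> 12  [called from process_batch, line 25]
  rate_window([1, 4, 10, 9, 9, 12, 3, 11, 2, 5], 4) -> 18  [called from process_batch, line 26]
  process_batch([1, 4, 10, 9, 9, 12, 3, 11, 2, 5], 4) -> 0  [called from main, line 41]
  settle_round(0, 5) -> 0  [called from main, line 43]
Log line origins:
  1: emitted by main (line 40)
  2: emitted by process_batch (line 24)
  3: emitted by rate_window (line 9)
  4: emitted by rate_window (line 14)
  5: emitted by process_batch (line 27)
  6: emitted by main (line 42)
  7: emitted by settle_round (line 32)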